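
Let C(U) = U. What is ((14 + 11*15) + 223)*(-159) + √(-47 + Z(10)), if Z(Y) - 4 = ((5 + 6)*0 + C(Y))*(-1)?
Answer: -63918 + I*√53 ≈ -63918.0 + 7.2801*I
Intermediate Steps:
Z(Y) = 4 - Y (Z(Y) = 4 + ((5 + 6)*0 + Y)*(-1) = 4 + (11*0 + Y)*(-1) = 4 + (0 + Y)*(-1) = 4 + Y*(-1) = 4 - Y)
((14 + 11*15) + 223)*(-159) + √(-47 + Z(10)) = ((14 + 11*15) + 223)*(-159) + √(-47 + (4 - 1*10)) = ((14 + 165) + 223)*(-159) + √(-47 + (4 - 10)) = (179 + 223)*(-159) + √(-47 - 6) = 402*(-159) + √(-53) = -63918 + I*√53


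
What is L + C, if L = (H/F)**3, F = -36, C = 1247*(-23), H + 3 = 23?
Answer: -20908574/729 ≈ -28681.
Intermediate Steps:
H = 20 (H = -3 + 23 = 20)
C = -28681
L = -125/729 (L = (20/(-36))**3 = (20*(-1/36))**3 = (-5/9)**3 = -125/729 ≈ -0.17147)
L + C = -125/729 - 28681 = -20908574/729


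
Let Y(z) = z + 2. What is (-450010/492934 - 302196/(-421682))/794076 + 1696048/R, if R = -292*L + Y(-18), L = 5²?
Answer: -17496616171058398636195/75472653940798049988 ≈ -231.83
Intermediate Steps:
Y(z) = 2 + z
L = 25
R = -7316 (R = -292*25 + (2 - 18) = -7300 - 16 = -7316)
(-450010/492934 - 302196/(-421682))/794076 + 1696048/R = (-450010/492934 - 302196/(-421682))/794076 + 1696048/(-7316) = (-450010*1/492934 - 302196*(-1/421682))*(1/794076) + 1696048*(-1/7316) = (-225005/246467 + 151098/210841)*(1/794076) - 424012/1829 = -10199608439/51965348747*1/794076 - 424012/1829 = -10199608439/41264436271622772 - 424012/1829 = -17496616171058398636195/75472653940798049988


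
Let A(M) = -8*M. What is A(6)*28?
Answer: -1344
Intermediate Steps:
A(6)*28 = -8*6*28 = -48*28 = -1344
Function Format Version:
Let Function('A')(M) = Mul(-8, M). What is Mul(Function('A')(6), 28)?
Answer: -1344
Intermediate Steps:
Mul(Function('A')(6), 28) = Mul(Mul(-8, 6), 28) = Mul(-48, 28) = -1344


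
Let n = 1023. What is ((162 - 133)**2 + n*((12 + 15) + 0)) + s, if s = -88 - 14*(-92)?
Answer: 29662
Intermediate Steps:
s = 1200 (s = -88 + 1288 = 1200)
((162 - 133)**2 + n*((12 + 15) + 0)) + s = ((162 - 133)**2 + 1023*((12 + 15) + 0)) + 1200 = (29**2 + 1023*(27 + 0)) + 1200 = (841 + 1023*27) + 1200 = (841 + 27621) + 1200 = 28462 + 1200 = 29662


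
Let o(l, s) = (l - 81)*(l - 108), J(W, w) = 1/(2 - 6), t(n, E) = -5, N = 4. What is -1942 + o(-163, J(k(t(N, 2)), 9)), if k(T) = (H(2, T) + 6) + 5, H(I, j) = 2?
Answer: 64182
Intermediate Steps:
k(T) = 13 (k(T) = (2 + 6) + 5 = 8 + 5 = 13)
J(W, w) = -¼ (J(W, w) = 1/(-4) = -¼)
o(l, s) = (-108 + l)*(-81 + l) (o(l, s) = (-81 + l)*(-108 + l) = (-108 + l)*(-81 + l))
-1942 + o(-163, J(k(t(N, 2)), 9)) = -1942 + (8748 + (-163)² - 189*(-163)) = -1942 + (8748 + 26569 + 30807) = -1942 + 66124 = 64182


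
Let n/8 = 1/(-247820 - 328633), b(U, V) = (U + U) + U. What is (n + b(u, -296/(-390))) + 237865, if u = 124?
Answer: 137332433353/576453 ≈ 2.3824e+5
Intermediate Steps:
b(U, V) = 3*U (b(U, V) = 2*U + U = 3*U)
n = -8/576453 (n = 8/(-247820 - 328633) = 8/(-576453) = 8*(-1/576453) = -8/576453 ≈ -1.3878e-5)
(n + b(u, -296/(-390))) + 237865 = (-8/576453 + 3*124) + 237865 = (-8/576453 + 372) + 237865 = 214440508/576453 + 237865 = 137332433353/576453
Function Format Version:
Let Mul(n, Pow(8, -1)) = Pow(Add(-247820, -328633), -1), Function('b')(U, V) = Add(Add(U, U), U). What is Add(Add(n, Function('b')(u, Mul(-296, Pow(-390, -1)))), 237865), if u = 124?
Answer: Rational(137332433353, 576453) ≈ 2.3824e+5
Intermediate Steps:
Function('b')(U, V) = Mul(3, U) (Function('b')(U, V) = Add(Mul(2, U), U) = Mul(3, U))
n = Rational(-8, 576453) (n = Mul(8, Pow(Add(-247820, -328633), -1)) = Mul(8, Pow(-576453, -1)) = Mul(8, Rational(-1, 576453)) = Rational(-8, 576453) ≈ -1.3878e-5)
Add(Add(n, Function('b')(u, Mul(-296, Pow(-390, -1)))), 237865) = Add(Add(Rational(-8, 576453), Mul(3, 124)), 237865) = Add(Add(Rational(-8, 576453), 372), 237865) = Add(Rational(214440508, 576453), 237865) = Rational(137332433353, 576453)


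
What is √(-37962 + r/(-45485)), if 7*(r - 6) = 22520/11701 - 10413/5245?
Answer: I*√11832660922503658698796452733/558298764265 ≈ 194.84*I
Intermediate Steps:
r = 367698311/61371745 (r = 6 + (22520/11701 - 10413/5245)/7 = 6 + (⅐)*(-3725113/61371745) = 6 - 532159/61371745 = 367698311/61371745 ≈ 5.9913)
√(-37962 + r/(-45485)) = √(-37962 + (367698311/61371745)/(-45485)) = √(-37962 + (367698311/61371745)*(-1/45485)) = √(-37962 - 367698311/2791493821325) = √(-105970688812837961/2791493821325) = I*√11832660922503658698796452733/558298764265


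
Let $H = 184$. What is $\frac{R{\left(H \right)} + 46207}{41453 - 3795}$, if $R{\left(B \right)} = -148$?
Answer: $\frac{46059}{37658} \approx 1.2231$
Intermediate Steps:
$\frac{R{\left(H \right)} + 46207}{41453 - 3795} = \frac{-148 + 46207}{41453 - 3795} = \frac{46059}{37658}$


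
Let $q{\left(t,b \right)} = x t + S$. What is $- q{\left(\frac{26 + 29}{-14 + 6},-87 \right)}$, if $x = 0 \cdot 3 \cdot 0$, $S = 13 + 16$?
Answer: $-29$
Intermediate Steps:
$S = 29$
$x = 0$ ($x = 0 \cdot 0 = 0$)
$q{\left(t,b \right)} = 29$ ($q{\left(t,b \right)} = 0 t + 29 = 0 + 29 = 29$)
$- q{\left(\frac{26 + 29}{-14 + 6},-87 \right)} = \left(-1\right) 29 = -29$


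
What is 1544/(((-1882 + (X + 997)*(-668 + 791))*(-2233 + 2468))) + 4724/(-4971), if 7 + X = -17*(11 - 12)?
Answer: -135406091836/142494038115 ≈ -0.95026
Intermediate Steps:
X = 10 (X = -7 - 17*(11 - 12) = -7 - 17*(-1) = -7 + 17 = 10)
1544/(((-1882 + (X + 997)*(-668 + 791))*(-2233 + 2468))) + 4724/(-4971) = 1544/(((-1882 + (10 + 997)*(-668 + 791))*(-2233 + 2468))) + 4724/(-4971) = 1544/(((-1882 + 1007*123)*235)) + 4724*(-1/4971) = 1544/(((-1882 + 123861)*235)) - 4724/4971 = 1544/((121979*235)) - 4724/4971 = 1544/28665065 - 4724/4971 = -135406091836/142494038115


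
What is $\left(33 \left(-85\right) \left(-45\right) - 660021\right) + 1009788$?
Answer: $475992$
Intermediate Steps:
$\left(33 \left(-85\right) \left(-45\right) - 660021\right) + 1009788 = \left(\left(-2805\right) \left(-45\right) - 660021\right) + 1009788 = \left(126225 - 660021\right) + 1009788 = -533796 + 1009788 = 475992$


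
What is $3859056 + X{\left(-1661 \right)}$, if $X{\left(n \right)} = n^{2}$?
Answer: $6617977$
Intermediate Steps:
$3859056 + X{\left(-1661 \right)} = 3859056 + \left(-1661\right)^{2} = 3859056 + 2758921 = 6617977$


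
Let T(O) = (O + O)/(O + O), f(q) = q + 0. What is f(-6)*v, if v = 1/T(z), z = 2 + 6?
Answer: -6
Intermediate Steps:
f(q) = q
z = 8
T(O) = 1 (T(O) = (2*O)/((2*O)) = (2*O)*(1/(2*O)) = 1)
v = 1 (v = 1/1 = 1)
f(-6)*v = -6*1 = -6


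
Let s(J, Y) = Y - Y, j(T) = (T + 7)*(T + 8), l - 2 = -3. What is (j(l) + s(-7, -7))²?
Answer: 1764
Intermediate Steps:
l = -1 (l = 2 - 3 = -1)
j(T) = (7 + T)*(8 + T)
s(J, Y) = 0
(j(l) + s(-7, -7))² = ((56 + (-1)² + 15*(-1)) + 0)² = ((56 + 1 - 15) + 0)² = (42 + 0)² = 42² = 1764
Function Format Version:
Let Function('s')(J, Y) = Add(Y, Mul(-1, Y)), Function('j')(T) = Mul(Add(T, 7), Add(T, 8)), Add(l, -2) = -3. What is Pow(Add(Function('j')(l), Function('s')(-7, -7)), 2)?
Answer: 1764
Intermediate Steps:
l = -1 (l = Add(2, -3) = -1)
Function('j')(T) = Mul(Add(7, T), Add(8, T))
Function('s')(J, Y) = 0
Pow(Add(Function('j')(l), Function('s')(-7, -7)), 2) = Pow(Add(Add(56, Pow(-1, 2), Mul(15, -1)), 0), 2) = Pow(Add(Add(56, 1, -15), 0), 2) = Pow(Add(42, 0), 2) = Pow(42, 2) = 1764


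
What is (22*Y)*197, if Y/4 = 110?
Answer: 1906960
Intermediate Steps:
Y = 440 (Y = 4*110 = 440)
(22*Y)*197 = (22*440)*197 = 9680*197 = 1906960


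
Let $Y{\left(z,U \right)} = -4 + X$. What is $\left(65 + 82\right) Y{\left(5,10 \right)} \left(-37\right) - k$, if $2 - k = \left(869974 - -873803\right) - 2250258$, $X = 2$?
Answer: $-495605$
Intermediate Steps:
$Y{\left(z,U \right)} = -2$ ($Y{\left(z,U \right)} = -4 + 2 = -2$)
$k = 506483$ ($k = 2 - \left(\left(869974 - -873803\right) - 2250258\right) = 2 - \left(\left(869974 + 873803\right) - 2250258\right) = 2 - \left(1743777 - 2250258\right) = 2 - -506481 = 2 + 506481 = 506483$)
$\left(65 + 82\right) Y{\left(5,10 \right)} \left(-37\right) - k = \left(65 + 82\right) \left(-2\right) \left(-37\right) - 506483 = 147 \left(-2\right) \left(-37\right) - 506483 = \left(-294\right) \left(-37\right) - 506483 = 10878 - 506483 = -495605$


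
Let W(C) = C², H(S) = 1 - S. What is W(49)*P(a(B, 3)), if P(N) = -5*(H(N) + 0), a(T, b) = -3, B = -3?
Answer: -48020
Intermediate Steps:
P(N) = -5 + 5*N (P(N) = -5*((1 - N) + 0) = -5*(1 - N) = -5 + 5*N)
W(49)*P(a(B, 3)) = 49²*(-5 + 5*(-3)) = 2401*(-5 - 15) = 2401*(-20) = -48020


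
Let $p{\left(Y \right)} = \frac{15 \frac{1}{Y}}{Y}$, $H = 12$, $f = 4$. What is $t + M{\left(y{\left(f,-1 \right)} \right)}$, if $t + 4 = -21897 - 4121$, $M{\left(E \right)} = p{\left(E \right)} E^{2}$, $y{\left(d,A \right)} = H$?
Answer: $-26007$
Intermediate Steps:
$p{\left(Y \right)} = \frac{15}{Y^{2}}$
$y{\left(d,A \right)} = 12$
$M{\left(E \right)} = 15$ ($M{\left(E \right)} = \frac{15}{E^{2}} E^{2} = 15$)
$t = -26022$ ($t = -4 - 26018 = -26022$)
$t + M{\left(y{\left(f,-1 \right)} \right)} = -26022 + 15 = -26007$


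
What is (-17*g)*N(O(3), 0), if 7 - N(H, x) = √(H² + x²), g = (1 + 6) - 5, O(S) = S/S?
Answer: -204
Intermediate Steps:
O(S) = 1
g = 2 (g = 7 - 5 = 2)
N(H, x) = 7 - √(H² + x²)
(-17*g)*N(O(3), 0) = (-17*2)*(7 - √(1² + 0²)) = -34*(7 - √(1 + 0)) = -34*(7 - √1) = -34*(7 - 1*1) = -34*(7 - 1) = -34*6 = -204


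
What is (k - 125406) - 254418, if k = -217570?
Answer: -597394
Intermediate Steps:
(k - 125406) - 254418 = (-217570 - 125406) - 254418 = -342976 - 254418 = -597394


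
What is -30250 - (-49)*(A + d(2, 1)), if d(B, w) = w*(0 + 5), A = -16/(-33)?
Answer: -989381/33 ≈ -29981.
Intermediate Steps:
A = 16/33 (A = -16*(-1/33) = 16/33 ≈ 0.48485)
d(B, w) = 5*w (d(B, w) = w*5 = 5*w)
-30250 - (-49)*(A + d(2, 1)) = -30250 - (-49)*(16/33 + 5*1) = -30250 - (-49)*(16/33 + 5) = -30250 - (-49)*181/33 = -30250 - 1*(-8869/33) = -30250 + 8869/33 = -989381/33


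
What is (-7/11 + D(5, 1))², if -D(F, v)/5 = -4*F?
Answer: 1194649/121 ≈ 9873.1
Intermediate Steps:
D(F, v) = 20*F (D(F, v) = -(-20)*F = 20*F)
(-7/11 + D(5, 1))² = (-7/11 + 20*5)² = (-7*1/11 + 100)² = (-7/11 + 100)² = (1093/11)² = 1194649/121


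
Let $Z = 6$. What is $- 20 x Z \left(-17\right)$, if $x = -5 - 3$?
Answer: $-16320$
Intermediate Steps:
$x = -8$
$- 20 x Z \left(-17\right) = - 20 \left(\left(-8\right) 6\right) \left(-17\right) = \left(-20\right) \left(-48\right) \left(-17\right) = 960 \left(-17\right) = -16320$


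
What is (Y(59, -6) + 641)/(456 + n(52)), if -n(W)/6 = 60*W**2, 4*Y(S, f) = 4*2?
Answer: -643/972984 ≈ -0.00066085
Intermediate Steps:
Y(S, f) = 2 (Y(S, f) = (4*2)/4 = (1/4)*8 = 2)
n(W) = -360*W**2
(Y(59, -6) + 641)/(456 + n(52)) = (2 + 641)/(456 - 360*52**2) = 643/(456 - 360*2704) = 643/(456 - 973440) = 643/(-972984) = 643*(-1/972984) = -643/972984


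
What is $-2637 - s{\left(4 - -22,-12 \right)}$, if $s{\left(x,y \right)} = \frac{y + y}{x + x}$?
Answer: $- \frac{34275}{13} \approx -2636.5$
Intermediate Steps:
$s{\left(x,y \right)} = \frac{y}{x}$ ($s{\left(x,y \right)} = \frac{2 y}{2 x} = 2 y \frac{1}{2 x} = \frac{y}{x}$)
$-2637 - s{\left(4 - -22,-12 \right)} = -2637 - - \frac{12}{4 - -22} = -2637 - - \frac{12}{4 + 22} = -2637 - - \frac{12}{26} = -2637 - \left(-12\right) \frac{1}{26} = -2637 - - \frac{6}{13} = -2637 + \frac{6}{13} = - \frac{34275}{13}$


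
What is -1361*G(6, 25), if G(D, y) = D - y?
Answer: 25859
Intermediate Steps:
-1361*G(6, 25) = -1361*(6 - 1*25) = -1361*(6 - 25) = -1361*(-19) = 25859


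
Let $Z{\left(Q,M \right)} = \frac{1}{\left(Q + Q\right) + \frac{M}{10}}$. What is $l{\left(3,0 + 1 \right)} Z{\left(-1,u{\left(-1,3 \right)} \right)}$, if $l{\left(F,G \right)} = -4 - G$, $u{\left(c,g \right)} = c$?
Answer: $\frac{50}{21} \approx 2.381$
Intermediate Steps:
$Z{\left(Q,M \right)} = \frac{1}{2 Q + \frac{M}{10}}$ ($Z{\left(Q,M \right)} = \frac{1}{2 Q + M \frac{1}{10}} = \frac{1}{2 Q + \frac{M}{10}}$)
$l{\left(3,0 + 1 \right)} Z{\left(-1,u{\left(-1,3 \right)} \right)} = \left(-4 - \left(0 + 1\right)\right) \frac{10}{-1 + 20 \left(-1\right)} = \left(-4 - 1\right) \frac{10}{-1 - 20} = \left(-4 - 1\right) \frac{10}{-21} = - 5 \cdot 10 \left(- \frac{1}{21}\right) = \left(-5\right) \left(- \frac{10}{21}\right) = \frac{50}{21}$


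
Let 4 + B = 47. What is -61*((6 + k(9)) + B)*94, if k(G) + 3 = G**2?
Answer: -728218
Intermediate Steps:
B = 43 (B = -4 + 47 = 43)
k(G) = -3 + G**2
-61*((6 + k(9)) + B)*94 = -61*((6 + (-3 + 9**2)) + 43)*94 = -61*((6 + (-3 + 81)) + 43)*94 = -61*((6 + 78) + 43)*94 = -61*(84 + 43)*94 = -61*127*94 = -7747*94 = -728218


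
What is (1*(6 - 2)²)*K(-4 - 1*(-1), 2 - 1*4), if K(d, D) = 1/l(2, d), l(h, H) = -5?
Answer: -16/5 ≈ -3.2000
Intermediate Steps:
K(d, D) = -⅕ (K(d, D) = 1/(-5) = 1*(-⅕) = -⅕)
(1*(6 - 2)²)*K(-4 - 1*(-1), 2 - 1*4) = (1*(6 - 2)²)*(-⅕) = (1*4²)*(-⅕) = (1*16)*(-⅕) = 16*(-⅕) = -16/5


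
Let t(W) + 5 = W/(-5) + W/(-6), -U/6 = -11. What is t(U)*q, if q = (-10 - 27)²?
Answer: -199874/5 ≈ -39975.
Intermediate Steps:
U = 66 (U = -6*(-11) = 66)
t(W) = -5 - 11*W/30 (t(W) = -5 + (W/(-5) + W/(-6)) = -5 + (W*(-⅕) + W*(-⅙)) = -5 + (-W/5 - W/6) = -5 - 11*W/30)
q = 1369 (q = (-37)² = 1369)
t(U)*q = (-5 - 11/30*66)*1369 = (-5 - 121/5)*1369 = -146/5*1369 = -199874/5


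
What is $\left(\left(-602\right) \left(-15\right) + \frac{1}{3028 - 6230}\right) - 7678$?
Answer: $\frac{4329103}{3202} \approx 1352.0$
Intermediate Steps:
$\left(\left(-602\right) \left(-15\right) + \frac{1}{3028 - 6230}\right) - 7678 = \left(9030 + \frac{1}{-3202}\right) - 7678 = \left(9030 - \frac{1}{3202}\right) - 7678 = \frac{28914059}{3202} - 7678 = \frac{4329103}{3202}$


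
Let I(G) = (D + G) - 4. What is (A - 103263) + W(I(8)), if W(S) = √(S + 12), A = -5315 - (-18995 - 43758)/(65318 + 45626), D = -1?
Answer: -12046014879/110944 + √15 ≈ -1.0857e+5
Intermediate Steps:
A = -589604607/110944 (A = -5315 - (-62753)/110944 = -5315 - 1*(-62753/110944) = -5315 + 62753/110944 = -589604607/110944 ≈ -5314.4)
I(G) = -5 + G (I(G) = (-1 + G) - 4 = -5 + G)
W(S) = √(12 + S)
(A - 103263) + W(I(8)) = (-589604607/110944 - 103263) + √(12 + (-5 + 8)) = -12046014879/110944 + √(12 + 3) = -12046014879/110944 + √15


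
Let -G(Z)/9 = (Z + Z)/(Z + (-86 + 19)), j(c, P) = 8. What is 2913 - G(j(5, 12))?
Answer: 171723/59 ≈ 2910.6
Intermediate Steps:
G(Z) = -18*Z/(-67 + Z) (G(Z) = -9*(Z + Z)/(Z + (-86 + 19)) = -9*2*Z/(Z - 67) = -9*2*Z/(-67 + Z) = -18*Z/(-67 + Z))
2913 - G(j(5, 12)) = 2913 - (-18)*8/(-67 + 8) = 2913 - (-18)*8/(-59) = 2913 - (-18)*8*(-1)/59 = 2913 - 1*144/59 = 2913 - 144/59 = 171723/59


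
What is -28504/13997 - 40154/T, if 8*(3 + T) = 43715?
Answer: -5741652568/611542927 ≈ -9.3888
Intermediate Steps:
T = 43691/8 (T = -3 + (⅛)*43715 = -3 + 43715/8 = 43691/8 ≈ 5461.4)
-28504/13997 - 40154/T = -28504/13997 - 40154/43691/8 = -28504*1/13997 - 40154*8/43691 = -28504/13997 - 321232/43691 = -5741652568/611542927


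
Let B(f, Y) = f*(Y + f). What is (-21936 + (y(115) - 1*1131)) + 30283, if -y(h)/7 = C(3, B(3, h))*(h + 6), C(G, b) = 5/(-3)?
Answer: 25883/3 ≈ 8627.7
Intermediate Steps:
C(G, b) = -5/3 (C(G, b) = 5*(-1/3) = -5/3)
y(h) = 70 + 35*h/3 (y(h) = -(-35)*(h + 6)/3 = -(-35)*(6 + h)/3 = -7*(-10 - 5*h/3) = 70 + 35*h/3)
(-21936 + (y(115) - 1*1131)) + 30283 = (-21936 + ((70 + (35/3)*115) - 1*1131)) + 30283 = (-21936 + ((70 + 4025/3) - 1131)) + 30283 = (-21936 + (4235/3 - 1131)) + 30283 = (-21936 + 842/3) + 30283 = -64966/3 + 30283 = 25883/3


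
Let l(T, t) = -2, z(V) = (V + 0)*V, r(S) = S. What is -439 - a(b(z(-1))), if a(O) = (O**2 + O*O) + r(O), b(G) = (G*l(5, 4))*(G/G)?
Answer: -445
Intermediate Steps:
z(V) = V**2 (z(V) = V*V = V**2)
b(G) = -2*G (b(G) = (G*(-2))*(G/G) = -2*G*1 = -2*G)
a(O) = O + 2*O**2 (a(O) = (O**2 + O*O) + O = (O**2 + O**2) + O = 2*O**2 + O = O + 2*O**2)
-439 - a(b(z(-1))) = -439 - (-2*(-1)**2)*(1 + 2*(-2*(-1)**2)) = -439 - (-2*1)*(1 + 2*(-2*1)) = -439 - (-2)*(1 + 2*(-2)) = -439 - (-2)*(1 - 4) = -439 - (-2)*(-3) = -439 - 1*6 = -439 - 6 = -445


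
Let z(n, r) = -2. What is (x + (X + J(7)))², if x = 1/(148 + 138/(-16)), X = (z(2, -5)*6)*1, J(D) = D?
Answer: 30991489/1243225 ≈ 24.928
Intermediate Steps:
X = -12 (X = -2*6*1 = -12*1 = -12)
x = 8/1115 (x = 1/(148 + 138*(-1/16)) = 1/(148 - 69/8) = 1/(1115/8) = 8/1115 ≈ 0.0071749)
(x + (X + J(7)))² = (8/1115 + (-12 + 7))² = (8/1115 - 5)² = (-5567/1115)² = 30991489/1243225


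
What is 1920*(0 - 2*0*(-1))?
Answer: 0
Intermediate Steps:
1920*(0 - 2*0*(-1)) = 1920*(0 + 0*(-1)) = 1920*(0 + 0) = 1920*0 = 0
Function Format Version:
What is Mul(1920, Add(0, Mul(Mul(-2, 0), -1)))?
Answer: 0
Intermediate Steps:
Mul(1920, Add(0, Mul(Mul(-2, 0), -1))) = Mul(1920, Add(0, Mul(0, -1))) = Mul(1920, Add(0, 0)) = Mul(1920, 0) = 0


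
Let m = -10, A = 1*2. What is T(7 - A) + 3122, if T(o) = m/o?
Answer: 3120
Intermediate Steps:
A = 2
T(o) = -10/o
T(7 - A) + 3122 = -10/(7 - 1*2) + 3122 = -10/(7 - 2) + 3122 = -10/5 + 3122 = -10*1/5 + 3122 = -2 + 3122 = 3120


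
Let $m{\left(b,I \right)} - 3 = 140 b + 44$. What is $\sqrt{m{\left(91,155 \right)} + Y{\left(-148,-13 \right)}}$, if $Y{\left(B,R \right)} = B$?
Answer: $\sqrt{12639} \approx 112.42$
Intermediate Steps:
$m{\left(b,I \right)} = 47 + 140 b$ ($m{\left(b,I \right)} = 3 + \left(140 b + 44\right) = 3 + \left(44 + 140 b\right) = 47 + 140 b$)
$\sqrt{m{\left(91,155 \right)} + Y{\left(-148,-13 \right)}} = \sqrt{\left(47 + 140 \cdot 91\right) - 148} = \sqrt{\left(47 + 12740\right) - 148} = \sqrt{12787 - 148} = \sqrt{12639}$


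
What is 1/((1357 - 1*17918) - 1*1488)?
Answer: -1/18049 ≈ -5.5405e-5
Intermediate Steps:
1/((1357 - 1*17918) - 1*1488) = 1/((1357 - 17918) - 1488) = 1/(-16561 - 1488) = 1/(-18049) = -1/18049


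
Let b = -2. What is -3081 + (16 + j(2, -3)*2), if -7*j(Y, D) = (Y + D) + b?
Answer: -21449/7 ≈ -3064.1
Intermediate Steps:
j(Y, D) = 2/7 - D/7 - Y/7 (j(Y, D) = -((Y + D) - 2)/7 = -((D + Y) - 2)/7 = -(-2 + D + Y)/7 = 2/7 - D/7 - Y/7)
-3081 + (16 + j(2, -3)*2) = -3081 + (16 + (2/7 - 1/7*(-3) - 1/7*2)*2) = -3081 + (16 + (2/7 + 3/7 - 2/7)*2) = -3081 + (16 + (3/7)*2) = -3081 + (16 + 6/7) = -3081 + 118/7 = -21449/7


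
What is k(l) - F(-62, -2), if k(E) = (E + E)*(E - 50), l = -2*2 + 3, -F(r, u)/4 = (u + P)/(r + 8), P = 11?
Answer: 304/3 ≈ 101.33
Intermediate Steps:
F(r, u) = -4*(11 + u)/(8 + r) (F(r, u) = -4*(u + 11)/(r + 8) = -4*(11 + u)/(8 + r))
l = -1 (l = -4 + 3 = -1)
k(E) = 2*E*(-50 + E) (k(E) = (2*E)*(-50 + E) = 2*E*(-50 + E))
k(l) - F(-62, -2) = 2*(-1)*(-50 - 1) - 4*(-11 - 1*(-2))/(8 - 62) = 2*(-1)*(-51) - 4*(-11 + 2)/(-54) = 102 - 4*(-1)*(-9)/54 = 102 - 1*2/3 = 102 - 2/3 = 304/3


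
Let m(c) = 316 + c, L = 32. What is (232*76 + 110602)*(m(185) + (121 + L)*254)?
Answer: 5047674942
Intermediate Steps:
(232*76 + 110602)*(m(185) + (121 + L)*254) = (232*76 + 110602)*((316 + 185) + (121 + 32)*254) = (17632 + 110602)*(501 + 153*254) = 128234*(501 + 38862) = 128234*39363 = 5047674942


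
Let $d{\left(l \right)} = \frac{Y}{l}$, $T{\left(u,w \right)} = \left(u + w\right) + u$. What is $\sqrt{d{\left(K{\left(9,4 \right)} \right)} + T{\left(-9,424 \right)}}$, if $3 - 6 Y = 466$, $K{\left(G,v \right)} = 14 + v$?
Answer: $\frac{\sqrt{130155}}{18} \approx 20.043$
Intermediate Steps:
$T{\left(u,w \right)} = w + 2 u$
$Y = - \frac{463}{6}$ ($Y = \frac{1}{2} - \frac{233}{3} = - \frac{463}{6} \approx -77.167$)
$d{\left(l \right)} = - \frac{463}{6 l}$
$\sqrt{d{\left(K{\left(9,4 \right)} \right)} + T{\left(-9,424 \right)}} = \sqrt{- \frac{463}{6 \left(14 + 4\right)} + \left(424 + 2 \left(-9\right)\right)} = \sqrt{- \frac{463}{6 \cdot 18} + \left(424 - 18\right)} = \sqrt{\left(- \frac{463}{6}\right) \frac{1}{18} + 406} = \sqrt{- \frac{463}{108} + 406} = \sqrt{\frac{43385}{108}} = \frac{\sqrt{130155}}{18}$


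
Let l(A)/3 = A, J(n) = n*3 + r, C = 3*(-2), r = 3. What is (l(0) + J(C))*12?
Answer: -180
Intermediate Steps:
C = -6
J(n) = 3 + 3*n (J(n) = n*3 + 3 = 3*n + 3 = 3 + 3*n)
l(A) = 3*A
(l(0) + J(C))*12 = (3*0 + (3 + 3*(-6)))*12 = (0 + (3 - 18))*12 = (0 - 15)*12 = -15*12 = -180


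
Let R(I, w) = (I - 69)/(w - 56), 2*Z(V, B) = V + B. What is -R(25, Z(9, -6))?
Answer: -88/109 ≈ -0.80734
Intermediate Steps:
Z(V, B) = B/2 + V/2 (Z(V, B) = (V + B)/2 = (B + V)/2 = B/2 + V/2)
R(I, w) = (-69 + I)/(-56 + w)
-R(25, Z(9, -6)) = -(-69 + 25)/(-56 + ((½)*(-6) + (½)*9)) = -(-44)/(-56 + (-3 + 9/2)) = -(-44)/(-56 + 3/2) = -(-44)/(-109/2) = -(-2)*(-44)/109 = -1*88/109 = -88/109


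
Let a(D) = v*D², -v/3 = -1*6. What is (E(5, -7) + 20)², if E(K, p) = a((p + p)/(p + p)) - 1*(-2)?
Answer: 1600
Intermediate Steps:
v = 18 (v = -(-3)*6 = -3*(-6) = 18)
a(D) = 18*D²
E(K, p) = 20 (E(K, p) = 18*((p + p)/(p + p))² - 1*(-2) = 18*((2*p)/((2*p)))² + 2 = 18*((2*p)*(1/(2*p)))² + 2 = 18*1² + 2 = 18*1 + 2 = 18 + 2 = 20)
(E(5, -7) + 20)² = (20 + 20)² = 40² = 1600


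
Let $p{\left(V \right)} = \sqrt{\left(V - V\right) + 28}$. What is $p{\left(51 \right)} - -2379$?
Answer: $2379 + 2 \sqrt{7} \approx 2384.3$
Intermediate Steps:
$p{\left(V \right)} = 2 \sqrt{7}$ ($p{\left(V \right)} = \sqrt{0 + 28} = \sqrt{28} = 2 \sqrt{7}$)
$p{\left(51 \right)} - -2379 = 2 \sqrt{7} - -2379 = 2 \sqrt{7} + 2379 = 2379 + 2 \sqrt{7}$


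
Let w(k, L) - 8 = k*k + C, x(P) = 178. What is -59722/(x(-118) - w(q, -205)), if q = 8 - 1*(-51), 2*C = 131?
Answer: 119444/6753 ≈ 17.688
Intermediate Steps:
C = 131/2 (C = (½)*131 = 131/2 ≈ 65.500)
q = 59 (q = 8 + 51 = 59)
w(k, L) = 147/2 + k² (w(k, L) = 8 + (k*k + 131/2) = 8 + (k² + 131/2) = 8 + (131/2 + k²) = 147/2 + k²)
-59722/(x(-118) - w(q, -205)) = -59722/(178 - (147/2 + 59²)) = -59722/(178 - (147/2 + 3481)) = -59722/(178 - 1*7109/2) = -59722/(178 - 7109/2) = -59722/(-6753/2) = -59722*(-2/6753) = 119444/6753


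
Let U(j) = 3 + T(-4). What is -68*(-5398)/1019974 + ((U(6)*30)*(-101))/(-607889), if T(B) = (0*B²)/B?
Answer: 116202865778/310015487443 ≈ 0.37483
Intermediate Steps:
T(B) = 0 (T(B) = 0/B = 0)
U(j) = 3 (U(j) = 3 + 0 = 3)
-68*(-5398)/1019974 + ((U(6)*30)*(-101))/(-607889) = -68*(-5398)/1019974 + ((3*30)*(-101))/(-607889) = 367064*(1/1019974) + (90*(-101))*(-1/607889) = 183532/509987 - 9090*(-1/607889) = 183532/509987 + 9090/607889 = 116202865778/310015487443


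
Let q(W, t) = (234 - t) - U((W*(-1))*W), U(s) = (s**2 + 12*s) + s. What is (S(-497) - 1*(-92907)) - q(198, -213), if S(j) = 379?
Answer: 1536536803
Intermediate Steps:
U(s) = s**2 + 13*s
q(W, t) = 234 - t + W**2*(13 - W**2) (q(W, t) = (234 - t) - (W*(-1))*W*(13 + (W*(-1))*W) = (234 - t) - (-W)*W*(13 + (-W)*W) = (234 - t) - (-W**2)*(13 - W**2) = (234 - t) - (-1)*W**2*(13 - W**2) = (234 - t) + W**2*(13 - W**2) = 234 - t + W**2*(13 - W**2))
(S(-497) - 1*(-92907)) - q(198, -213) = (379 - 1*(-92907)) - (234 - 1*(-213) + 198**2*(13 - 1*198**2)) = (379 + 92907) - (234 + 213 + 39204*(13 - 1*39204)) = 93286 - (234 + 213 + 39204*(13 - 39204)) = 93286 - (234 + 213 + 39204*(-39191)) = 93286 - (234 + 213 - 1536443964) = 93286 - 1*(-1536443517) = 93286 + 1536443517 = 1536536803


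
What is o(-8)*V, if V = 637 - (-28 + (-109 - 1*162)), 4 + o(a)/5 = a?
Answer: -56160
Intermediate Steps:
o(a) = -20 + 5*a
V = 936 (V = 637 - (-28 + (-109 - 162)) = 637 - (-28 - 271) = 637 - 1*(-299) = 637 + 299 = 936)
o(-8)*V = (-20 + 5*(-8))*936 = (-20 - 40)*936 = -60*936 = -56160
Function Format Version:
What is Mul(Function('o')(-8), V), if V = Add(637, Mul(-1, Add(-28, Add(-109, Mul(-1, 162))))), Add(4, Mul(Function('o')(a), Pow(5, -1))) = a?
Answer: -56160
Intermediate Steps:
Function('o')(a) = Add(-20, Mul(5, a))
V = 936 (V = Add(637, Mul(-1, Add(-28, Add(-109, -162)))) = Add(637, Mul(-1, Add(-28, -271))) = Add(637, Mul(-1, -299)) = Add(637, 299) = 936)
Mul(Function('o')(-8), V) = Mul(Add(-20, Mul(5, -8)), 936) = Mul(Add(-20, -40), 936) = Mul(-60, 936) = -56160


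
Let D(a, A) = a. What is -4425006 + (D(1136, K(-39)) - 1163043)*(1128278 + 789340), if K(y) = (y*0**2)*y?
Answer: -2228098202532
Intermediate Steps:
K(y) = 0 (K(y) = (y*0)*y = 0*y = 0)
-4425006 + (D(1136, K(-39)) - 1163043)*(1128278 + 789340) = -4425006 + (1136 - 1163043)*(1128278 + 789340) = -4425006 - 1161907*1917618 = -4425006 - 2228093777526 = -2228098202532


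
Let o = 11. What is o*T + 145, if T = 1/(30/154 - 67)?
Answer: 745033/5144 ≈ 144.84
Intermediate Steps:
T = -77/5144 (T = 1/(30*(1/154) - 67) = 1/(15/77 - 67) = 1/(-5144/77) = -77/5144 ≈ -0.014969)
o*T + 145 = 11*(-77/5144) + 145 = -847/5144 + 145 = 745033/5144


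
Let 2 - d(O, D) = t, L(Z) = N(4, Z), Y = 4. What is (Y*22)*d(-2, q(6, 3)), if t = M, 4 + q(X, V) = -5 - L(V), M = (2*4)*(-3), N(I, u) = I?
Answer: 2288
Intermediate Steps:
L(Z) = 4
M = -24 (M = 8*(-3) = -24)
q(X, V) = -13 (q(X, V) = -4 + (-5 - 1*4) = -4 + (-5 - 4) = -4 - 9 = -13)
t = -24
d(O, D) = 26 (d(O, D) = 2 - 1*(-24) = 2 + 24 = 26)
(Y*22)*d(-2, q(6, 3)) = (4*22)*26 = 88*26 = 2288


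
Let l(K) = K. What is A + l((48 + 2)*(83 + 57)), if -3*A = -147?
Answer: 7049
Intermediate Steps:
A = 49 (A = -⅓*(-147) = 49)
A + l((48 + 2)*(83 + 57)) = 49 + (48 + 2)*(83 + 57) = 49 + 50*140 = 49 + 7000 = 7049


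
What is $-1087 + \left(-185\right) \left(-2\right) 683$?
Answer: $251623$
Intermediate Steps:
$-1087 + \left(-185\right) \left(-2\right) 683 = -1087 + 370 \cdot 683 = -1087 + 252710 = 251623$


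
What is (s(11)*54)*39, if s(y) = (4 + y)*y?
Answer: 347490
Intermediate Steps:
s(y) = y*(4 + y)
(s(11)*54)*39 = ((11*(4 + 11))*54)*39 = ((11*15)*54)*39 = (165*54)*39 = 8910*39 = 347490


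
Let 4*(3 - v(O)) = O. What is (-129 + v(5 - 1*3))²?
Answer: 64009/4 ≈ 16002.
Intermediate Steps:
v(O) = 3 - O/4
(-129 + v(5 - 1*3))² = (-129 + (3 - (5 - 1*3)/4))² = (-129 + (3 - (5 - 3)/4))² = (-129 + (3 - ¼*2))² = (-129 + (3 - ½))² = (-129 + 5/2)² = (-253/2)² = 64009/4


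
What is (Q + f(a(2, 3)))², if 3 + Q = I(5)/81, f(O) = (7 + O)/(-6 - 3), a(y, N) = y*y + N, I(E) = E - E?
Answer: 1681/81 ≈ 20.753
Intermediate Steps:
I(E) = 0
a(y, N) = N + y² (a(y, N) = y² + N = N + y²)
f(O) = -7/9 - O/9 (f(O) = (7 + O)/(-9) = (7 + O)*(-⅑) = -7/9 - O/9)
Q = -3 (Q = -3 + 0/81 = -3 + 0*(1/81) = -3 + 0 = -3)
(Q + f(a(2, 3)))² = (-3 + (-7/9 - (3 + 2²)/9))² = (-3 + (-7/9 - (3 + 4)/9))² = (-3 + (-7/9 - ⅑*7))² = (-3 + (-7/9 - 7/9))² = (-3 - 14/9)² = (-41/9)² = 1681/81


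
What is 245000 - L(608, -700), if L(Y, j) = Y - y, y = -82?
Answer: 244310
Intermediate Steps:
L(Y, j) = 82 + Y (L(Y, j) = Y - 1*(-82) = Y + 82 = 82 + Y)
245000 - L(608, -700) = 245000 - (82 + 608) = 245000 - 1*690 = 245000 - 690 = 244310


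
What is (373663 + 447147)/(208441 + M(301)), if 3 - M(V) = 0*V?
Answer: 410405/104222 ≈ 3.9378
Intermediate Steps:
M(V) = 3 (M(V) = 3 - 0*V = 3 - 1*0 = 3 + 0 = 3)
(373663 + 447147)/(208441 + M(301)) = (373663 + 447147)/(208441 + 3) = 820810/208444 = 820810*(1/208444) = 410405/104222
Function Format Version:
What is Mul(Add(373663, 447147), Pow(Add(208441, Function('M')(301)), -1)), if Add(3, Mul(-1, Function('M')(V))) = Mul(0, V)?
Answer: Rational(410405, 104222) ≈ 3.9378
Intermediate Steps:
Function('M')(V) = 3 (Function('M')(V) = Add(3, Mul(-1, Mul(0, V))) = Add(3, Mul(-1, 0)) = Add(3, 0) = 3)
Mul(Add(373663, 447147), Pow(Add(208441, Function('M')(301)), -1)) = Mul(Add(373663, 447147), Pow(Add(208441, 3), -1)) = Mul(820810, Pow(208444, -1)) = Mul(820810, Rational(1, 208444)) = Rational(410405, 104222)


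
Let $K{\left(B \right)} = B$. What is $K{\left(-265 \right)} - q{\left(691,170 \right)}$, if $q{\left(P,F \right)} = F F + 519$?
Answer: $-29684$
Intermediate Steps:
$q{\left(P,F \right)} = 519 + F^{2}$ ($q{\left(P,F \right)} = F^{2} + 519 = 519 + F^{2}$)
$K{\left(-265 \right)} - q{\left(691,170 \right)} = -265 - \left(519 + 170^{2}\right) = -265 - \left(519 + 28900\right) = -265 - 29419 = -29684$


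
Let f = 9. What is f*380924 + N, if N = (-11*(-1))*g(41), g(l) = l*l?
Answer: 3446807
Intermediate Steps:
g(l) = l**2
N = 18491 (N = -11*(-1)*41**2 = 11*1681 = 18491)
f*380924 + N = 9*380924 + 18491 = 3428316 + 18491 = 3446807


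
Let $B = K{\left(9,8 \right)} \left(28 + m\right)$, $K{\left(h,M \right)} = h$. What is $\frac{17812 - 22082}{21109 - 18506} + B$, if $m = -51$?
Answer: $- \frac{543091}{2603} \approx -208.64$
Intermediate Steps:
$B = -207$ ($B = 9 \left(28 - 51\right) = 9 \left(-23\right) = -207$)
$\frac{17812 - 22082}{21109 - 18506} + B = \frac{17812 - 22082}{21109 - 18506} - 207 = - \frac{4270}{2603} - 207 = - \frac{543091}{2603}$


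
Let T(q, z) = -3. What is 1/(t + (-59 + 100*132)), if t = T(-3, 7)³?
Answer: 1/13114 ≈ 7.6254e-5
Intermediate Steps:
t = -27 (t = (-3)³ = -27)
1/(t + (-59 + 100*132)) = 1/(-27 + (-59 + 100*132)) = 1/(-27 + (-59 + 13200)) = 1/(-27 + 13141) = 1/13114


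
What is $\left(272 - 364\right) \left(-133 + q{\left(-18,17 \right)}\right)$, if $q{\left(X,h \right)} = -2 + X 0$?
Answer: $12420$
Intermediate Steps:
$q{\left(X,h \right)} = -2$ ($q{\left(X,h \right)} = -2 + 0 = -2$)
$\left(272 - 364\right) \left(-133 + q{\left(-18,17 \right)}\right) = \left(272 - 364\right) \left(-133 - 2\right) = \left(-92\right) \left(-135\right) = 12420$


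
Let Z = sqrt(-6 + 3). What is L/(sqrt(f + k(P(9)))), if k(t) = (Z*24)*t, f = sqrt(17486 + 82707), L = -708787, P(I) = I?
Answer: -708787/sqrt(sqrt(100193) + 216*I*sqrt(3)) ≈ -29045.0 + 13472.0*I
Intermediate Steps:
Z = I*sqrt(3) (Z = sqrt(-3) = I*sqrt(3) ≈ 1.732*I)
f = sqrt(100193) ≈ 316.53
k(t) = 24*I*t*sqrt(3) (k(t) = ((I*sqrt(3))*24)*t = (24*I*sqrt(3))*t = 24*I*t*sqrt(3))
L/(sqrt(f + k(P(9)))) = -708787/sqrt(sqrt(100193) + 24*I*9*sqrt(3)) = -708787/sqrt(sqrt(100193) + 216*I*sqrt(3))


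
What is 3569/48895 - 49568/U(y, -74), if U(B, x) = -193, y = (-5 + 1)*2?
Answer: 2424316177/9436735 ≈ 256.90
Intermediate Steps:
y = -8 (y = -4*2 = -8)
3569/48895 - 49568/U(y, -74) = 3569/48895 - 49568/(-193) = 3569*(1/48895) - 49568*(-1/193) = 3569/48895 + 49568/193 = 2424316177/9436735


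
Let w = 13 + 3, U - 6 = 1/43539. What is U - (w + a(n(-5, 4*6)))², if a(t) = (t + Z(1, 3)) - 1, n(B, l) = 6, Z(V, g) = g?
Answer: -24817229/43539 ≈ -570.00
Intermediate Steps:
U = 261235/43539 (U = 6 + 1/43539 = 261235/43539 ≈ 6.0000)
w = 16
a(t) = 2 + t (a(t) = (t + 3) - 1 = (3 + t) - 1 = 2 + t)
U - (w + a(n(-5, 4*6)))² = 261235/43539 - (16 + (2 + 6))² = 261235/43539 - (16 + 8)² = 261235/43539 - 1*24² = 261235/43539 - 1*576 = 261235/43539 - 576 = -24817229/43539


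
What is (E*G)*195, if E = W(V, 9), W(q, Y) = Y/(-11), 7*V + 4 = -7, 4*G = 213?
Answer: -373815/44 ≈ -8495.8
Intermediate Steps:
G = 213/4 (G = (¼)*213 = 213/4 ≈ 53.250)
V = -11/7 (V = -4/7 + (⅐)*(-7) = -4/7 - 1 = -11/7 ≈ -1.5714)
W(q, Y) = -Y/11 (W(q, Y) = Y*(-1/11) = -Y/11)
E = -9/11 (E = -1/11*9 = -9/11 ≈ -0.81818)
(E*G)*195 = -9/11*213/4*195 = -1917/44*195 = -373815/44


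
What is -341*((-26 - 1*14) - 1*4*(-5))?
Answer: 6820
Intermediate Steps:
-341*((-26 - 1*14) - 1*4*(-5)) = -341*((-26 - 14) - 4*(-5)) = -341*(-40 + 20) = -341*(-20) = 6820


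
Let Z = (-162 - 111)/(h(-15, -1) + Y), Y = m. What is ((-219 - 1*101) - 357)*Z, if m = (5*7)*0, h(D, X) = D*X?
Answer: 61607/5 ≈ 12321.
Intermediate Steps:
m = 0 (m = 35*0 = 0)
Y = 0
Z = -91/5 (Z = (-162 - 111)/(-15*(-1) + 0) = -273/(15 + 0) = -273/15 = -273*1/15 = -91/5 ≈ -18.200)
((-219 - 1*101) - 357)*Z = ((-219 - 1*101) - 357)*(-91/5) = ((-219 - 101) - 357)*(-91/5) = (-320 - 357)*(-91/5) = -677*(-91/5) = 61607/5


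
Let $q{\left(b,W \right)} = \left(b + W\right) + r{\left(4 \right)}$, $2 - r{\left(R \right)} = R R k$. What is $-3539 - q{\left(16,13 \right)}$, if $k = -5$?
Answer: $-3650$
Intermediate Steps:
$r{\left(R \right)} = 2 + 5 R^{2}$ ($r{\left(R \right)} = 2 - R R \left(-5\right) = 2 - R^{2} \left(-5\right) = 2 - - 5 R^{2} = 2 + 5 R^{2}$)
$q{\left(b,W \right)} = 82 + W + b$ ($q{\left(b,W \right)} = \left(b + W\right) + \left(2 + 5 \cdot 4^{2}\right) = \left(W + b\right) + \left(2 + 5 \cdot 16\right) = \left(W + b\right) + \left(2 + 80\right) = \left(W + b\right) + 82 = 82 + W + b$)
$-3539 - q{\left(16,13 \right)} = -3539 - \left(82 + 13 + 16\right) = -3539 - 111 = -3650$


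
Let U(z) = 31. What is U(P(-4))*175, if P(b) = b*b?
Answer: 5425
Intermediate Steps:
P(b) = b²
U(P(-4))*175 = 31*175 = 5425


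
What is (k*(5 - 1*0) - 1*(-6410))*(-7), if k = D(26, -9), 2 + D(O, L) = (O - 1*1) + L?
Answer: -45360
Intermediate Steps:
D(O, L) = -3 + L + O (D(O, L) = -2 + ((O - 1*1) + L) = -2 + ((O - 1) + L) = -2 + ((-1 + O) + L) = -2 + (-1 + L + O) = -3 + L + O)
k = 14 (k = -3 - 9 + 26 = 14)
(k*(5 - 1*0) - 1*(-6410))*(-7) = (14*(5 - 1*0) - 1*(-6410))*(-7) = (14*(5 + 0) + 6410)*(-7) = (14*5 + 6410)*(-7) = (70 + 6410)*(-7) = 6480*(-7) = -45360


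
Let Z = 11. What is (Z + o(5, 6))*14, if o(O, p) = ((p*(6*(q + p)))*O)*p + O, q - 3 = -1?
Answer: 121184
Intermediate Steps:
q = 2 (q = 3 - 1 = 2)
o(O, p) = O + O*p²*(12 + 6*p) (o(O, p) = ((p*(6*(2 + p)))*O)*p + O = ((p*(12 + 6*p))*O)*p + O = (O*p*(12 + 6*p))*p + O = O*p²*(12 + 6*p) + O = O + O*p²*(12 + 6*p))
(Z + o(5, 6))*14 = (11 + 5*(1 + 6*6³ + 12*6²))*14 = (11 + 5*(1 + 6*216 + 12*36))*14 = (11 + 5*(1 + 1296 + 432))*14 = (11 + 5*1729)*14 = (11 + 8645)*14 = 8656*14 = 121184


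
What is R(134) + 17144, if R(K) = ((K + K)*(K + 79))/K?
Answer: 17570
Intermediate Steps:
R(K) = 158 + 2*K (R(K) = ((2*K)*(79 + K))/K = (2*K*(79 + K))/K = 158 + 2*K)
R(134) + 17144 = (158 + 2*134) + 17144 = (158 + 268) + 17144 = 426 + 17144 = 17570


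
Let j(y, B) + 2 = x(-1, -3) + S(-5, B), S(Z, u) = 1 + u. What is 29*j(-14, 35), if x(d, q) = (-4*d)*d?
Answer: 870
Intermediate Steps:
x(d, q) = -4*d²
j(y, B) = -5 + B (j(y, B) = -2 + (-4*(-1)² + (1 + B)) = -2 + (-4*1 + (1 + B)) = -2 + (-4 + (1 + B)) = -2 + (-3 + B) = -5 + B)
29*j(-14, 35) = 29*(-5 + 35) = 29*30 = 870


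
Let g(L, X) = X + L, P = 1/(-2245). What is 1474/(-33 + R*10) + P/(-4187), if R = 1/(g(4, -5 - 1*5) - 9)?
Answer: -41565981829/949381315 ≈ -43.782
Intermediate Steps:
P = -1/2245 ≈ -0.00044543
g(L, X) = L + X
R = -1/15 (R = 1/((4 + (-5 - 1*5)) - 9) = 1/((4 + (-5 - 5)) - 9) = 1/((4 - 10) - 9) = 1/(-6 - 9) = 1/(-15) = -1/15 ≈ -0.066667)
1474/(-33 + R*10) + P/(-4187) = 1474/(-33 - 1/15*10) - 1/2245/(-4187) = 1474/(-33 - ⅔) - 1/2245*(-1/4187) = 1474/(-101/3) + 1/9399815 = 1474*(-3/101) + 1/9399815 = -4422/101 + 1/9399815 = -41565981829/949381315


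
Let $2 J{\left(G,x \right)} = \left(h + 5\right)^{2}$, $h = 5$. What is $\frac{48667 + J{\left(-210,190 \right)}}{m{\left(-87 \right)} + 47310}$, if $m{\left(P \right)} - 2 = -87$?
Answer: $\frac{48717}{47225} \approx 1.0316$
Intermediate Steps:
$m{\left(P \right)} = -85$ ($m{\left(P \right)} = 2 - 87 = -85$)
$J{\left(G,x \right)} = 50$ ($J{\left(G,x \right)} = \frac{\left(5 + 5\right)^{2}}{2} = \frac{10^{2}}{2} = \frac{1}{2} \cdot 100 = 50$)
$\frac{48667 + J{\left(-210,190 \right)}}{m{\left(-87 \right)} + 47310} = \frac{48667 + 50}{-85 + 47310} = \frac{48717}{47225}$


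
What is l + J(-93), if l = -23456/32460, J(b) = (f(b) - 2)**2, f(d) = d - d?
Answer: 26596/8115 ≈ 3.2774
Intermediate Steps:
f(d) = 0
J(b) = 4 (J(b) = (0 - 2)**2 = (-2)**2 = 4)
l = -5864/8115 (l = -23456*1/32460 = -5864/8115 ≈ -0.72261)
l + J(-93) = -5864/8115 + 4 = 26596/8115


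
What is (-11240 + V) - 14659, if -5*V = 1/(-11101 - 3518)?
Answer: -1893087404/73095 ≈ -25899.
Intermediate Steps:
V = 1/73095 (V = -1/(5*(-11101 - 3518)) = -⅕/(-14619) = -⅕*(-1/14619) = 1/73095 ≈ 1.3681e-5)
(-11240 + V) - 14659 = (-11240 + 1/73095) - 14659 = -821587799/73095 - 14659 = -1893087404/73095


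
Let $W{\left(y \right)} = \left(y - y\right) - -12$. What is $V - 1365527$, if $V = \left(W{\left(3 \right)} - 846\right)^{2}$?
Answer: $-669971$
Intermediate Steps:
$W{\left(y \right)} = 12$ ($W{\left(y \right)} = 0 + 12 = 12$)
$V = 695556$ ($V = \left(12 - 846\right)^{2} = \left(-834\right)^{2} = 695556$)
$V - 1365527 = 695556 - 1365527 = -669971$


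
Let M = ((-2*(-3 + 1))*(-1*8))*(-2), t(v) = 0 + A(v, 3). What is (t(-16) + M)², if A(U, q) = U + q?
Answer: 2601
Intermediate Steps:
t(v) = 3 + v (t(v) = 0 + (v + 3) = 0 + (3 + v) = 3 + v)
M = 64 (M = (-2*(-2)*(-8))*(-2) = (4*(-8))*(-2) = -32*(-2) = 64)
(t(-16) + M)² = ((3 - 16) + 64)² = (-13 + 64)² = 51² = 2601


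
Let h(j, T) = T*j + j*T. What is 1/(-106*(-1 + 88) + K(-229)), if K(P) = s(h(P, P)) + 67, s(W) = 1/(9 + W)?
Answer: -104891/960277104 ≈ -0.00010923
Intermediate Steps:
h(j, T) = 2*T*j (h(j, T) = T*j + T*j = 2*T*j)
K(P) = 67 + 1/(9 + 2*P**2) (K(P) = 1/(9 + 2*P*P) + 67 = 1/(9 + 2*P**2) + 67 = 67 + 1/(9 + 2*P**2))
1/(-106*(-1 + 88) + K(-229)) = 1/(-106*(-1 + 88) + 2*(302 + 67*(-229)**2)/(9 + 2*(-229)**2)) = 1/(-106*87 + 2*(302 + 67*52441)/(9 + 2*52441)) = 1/(-9222 + 2*(302 + 3513547)/(9 + 104882)) = 1/(-9222 + 2*3513849/104891) = 1/(-9222 + 2*(1/104891)*3513849) = 1/(-9222 + 7027698/104891) = 1/(-960277104/104891) = -104891/960277104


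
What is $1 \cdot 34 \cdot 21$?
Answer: $714$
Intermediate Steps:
$1 \cdot 34 \cdot 21 = 34 \cdot 21 = 714$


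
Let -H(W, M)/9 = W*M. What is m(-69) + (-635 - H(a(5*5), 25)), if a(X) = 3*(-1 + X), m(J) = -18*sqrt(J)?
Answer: 15565 - 18*I*sqrt(69) ≈ 15565.0 - 149.52*I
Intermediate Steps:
a(X) = -3 + 3*X
H(W, M) = -9*M*W (H(W, M) = -9*W*M = -9*M*W)
m(-69) + (-635 - H(a(5*5), 25)) = -18*I*sqrt(69) + (-635 - (-9)*25*(-3 + 3*(5*5))) = -18*I*sqrt(69) + (-635 - (-9)*25*(-3 + 3*25)) = -18*I*sqrt(69) + (-635 - (-9)*25*(-3 + 75)) = -18*I*sqrt(69) + (-635 - (-9)*25*72) = -18*I*sqrt(69) + (-635 - 1*(-16200)) = -18*I*sqrt(69) + (-635 + 16200) = -18*I*sqrt(69) + 15565 = 15565 - 18*I*sqrt(69)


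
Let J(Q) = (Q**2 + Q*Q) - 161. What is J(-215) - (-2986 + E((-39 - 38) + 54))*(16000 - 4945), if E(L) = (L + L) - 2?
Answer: 33633159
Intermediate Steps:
J(Q) = -161 + 2*Q**2 (J(Q) = (Q**2 + Q**2) - 161 = 2*Q**2 - 161 = -161 + 2*Q**2)
E(L) = -2 + 2*L (E(L) = 2*L - 2 = -2 + 2*L)
J(-215) - (-2986 + E((-39 - 38) + 54))*(16000 - 4945) = (-161 + 2*(-215)**2) - (-2986 + (-2 + 2*((-39 - 38) + 54)))*(16000 - 4945) = (-161 + 2*46225) - (-2986 + (-2 + 2*(-77 + 54)))*11055 = (-161 + 92450) - (-2986 + (-2 + 2*(-23)))*11055 = 92289 - (-2986 + (-2 - 46))*11055 = 92289 - (-2986 - 48)*11055 = 92289 - (-3034)*11055 = 92289 - 1*(-33540870) = 92289 + 33540870 = 33633159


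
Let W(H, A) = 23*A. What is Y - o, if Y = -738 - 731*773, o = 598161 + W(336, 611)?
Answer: -1178015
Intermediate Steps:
o = 612214 (o = 598161 + 23*611 = 598161 + 14053 = 612214)
Y = -565801 (Y = -738 - 565063 = -565801)
Y - o = -565801 - 1*612214 = -565801 - 612214 = -1178015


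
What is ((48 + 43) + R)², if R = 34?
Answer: 15625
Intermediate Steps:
((48 + 43) + R)² = ((48 + 43) + 34)² = (91 + 34)² = 125² = 15625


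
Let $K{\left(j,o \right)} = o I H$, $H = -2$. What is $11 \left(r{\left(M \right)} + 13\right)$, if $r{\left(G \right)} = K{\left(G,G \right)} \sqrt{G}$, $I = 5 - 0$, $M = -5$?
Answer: $143 + 550 i \sqrt{5} \approx 143.0 + 1229.8 i$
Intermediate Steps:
$I = 5$ ($I = 5 + 0 = 5$)
$K{\left(j,o \right)} = - 10 o$ ($K{\left(j,o \right)} = o 5 \left(-2\right) = 5 o \left(-2\right) = - 10 o$)
$r{\left(G \right)} = - 10 G^{\frac{3}{2}}$ ($r{\left(G \right)} = - 10 G \sqrt{G} = - 10 G^{\frac{3}{2}}$)
$11 \left(r{\left(M \right)} + 13\right) = 11 \left(- 10 \left(-5\right)^{\frac{3}{2}} + 13\right) = 11 \left(- 10 \left(- 5 i \sqrt{5}\right) + 13\right) = 11 \left(50 i \sqrt{5} + 13\right) = 11 \left(13 + 50 i \sqrt{5}\right) = 143 + 550 i \sqrt{5}$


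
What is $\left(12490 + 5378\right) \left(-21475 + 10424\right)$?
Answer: $-197459268$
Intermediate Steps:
$\left(12490 + 5378\right) \left(-21475 + 10424\right) = 17868 \left(-11051\right) = -197459268$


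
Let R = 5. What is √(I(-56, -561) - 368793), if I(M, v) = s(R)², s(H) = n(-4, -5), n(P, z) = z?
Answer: 8*I*√5762 ≈ 607.26*I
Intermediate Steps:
s(H) = -5
I(M, v) = 25 (I(M, v) = (-5)² = 25)
√(I(-56, -561) - 368793) = √(25 - 368793) = √(-368768) = 8*I*√5762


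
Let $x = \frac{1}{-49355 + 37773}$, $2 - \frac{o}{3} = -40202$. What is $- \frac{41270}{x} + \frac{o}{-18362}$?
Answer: $\frac{4388418234034}{9181} \approx 4.7799 \cdot 10^{8}$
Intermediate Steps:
$o = 120612$ ($o = 6 - -120606 = 6 + 120606 = 120612$)
$x = - \frac{1}{11582}$ ($x = \frac{1}{-11582} = - \frac{1}{11582} \approx -8.6341 \cdot 10^{-5}$)
$- \frac{41270}{x} + \frac{o}{-18362} = - \frac{41270}{- \frac{1}{11582}} + \frac{120612}{-18362} = \left(-41270\right) \left(-11582\right) + 120612 \left(- \frac{1}{18362}\right) = 477989140 - \frac{60306}{9181} = \frac{4388418234034}{9181}$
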